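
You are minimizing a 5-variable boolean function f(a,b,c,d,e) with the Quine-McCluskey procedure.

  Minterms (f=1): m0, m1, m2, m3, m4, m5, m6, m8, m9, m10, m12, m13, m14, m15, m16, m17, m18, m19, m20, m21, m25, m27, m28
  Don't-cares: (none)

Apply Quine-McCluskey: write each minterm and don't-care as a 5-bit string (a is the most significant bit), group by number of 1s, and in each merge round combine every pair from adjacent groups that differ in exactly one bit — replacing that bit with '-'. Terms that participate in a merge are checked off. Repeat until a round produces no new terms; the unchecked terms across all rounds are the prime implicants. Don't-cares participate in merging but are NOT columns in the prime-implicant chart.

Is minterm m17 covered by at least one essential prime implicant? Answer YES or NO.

YES

size-2^0 implicants → 00000(✓)  00001(✓)  00010(✓)  00011(✓)  00100(✓)  00101(✓)  00110(✓)  01000(✓)  01001(✓)  01010(✓)  01100(✓)  01101(✓)  01110(✓)  01111(✓)  10000(✓)  10001(✓)  10010(✓)  10011(✓)  10100(✓)  10101(✓)  11001(✓)  11011(✓)  11100(✓)
size-2^1 implicants → -0000(✓)  -0001(✓)  -0010(✓)  -0011(✓)  -0100(✓)  -0101(✓)  -1001(✓)  -1100(✓)  0-000(✓)  0-001(✓)  0-010(✓)  0-100(✓)  0-101(✓)  0-110(✓)  00-00(✓)  00-01(✓)  00-10(✓)  000-0(✓)  000-1(✓)  0000-(✓)  0001-(✓)  001-0(✓)  0010-(✓)  01-00(✓)  01-01(✓)  01-10(✓)  010-0(✓)  0100-(✓)  011-0(✓)  011-1(✓)  0110-(✓)  0111-(✓)  1-001(✓)  1-011(✓)  1-100(✓)  10-00(✓)  10-01(✓)  100-0(✓)  100-1(✓)  1000-(✓)  1001-(✓)  1010-(✓)  110-1(✓)
size-2^2 implicants → --001  --100  -0-00(✓)  -0-01(✓)  -00-0(✓)  -00-1(✓)  -000-(✓)  -001-(✓)  -010-(✓)  0--00(✓)  0--01(✓)  0--10(✓)  0-0-0(✓)  0-00-(✓)  0-1-0(✓)  0-10-(✓)  00--0(✓)  00-0-(✓)  000--(✓)  01--0(✓)  01-0-(✓)  011--  1-0-1  10-0-(✓)  100--(✓)
size-2^3 implicants → -0-0-  -00--  0---0  0--0-
Unchecked terms (primes): --001, --100, -0-0-, -00--, 0---0, 0--0-, 011--, 1-0-1
Minterm coverage:
  m0 ⊆ -0-0-,-00--,0---0,0--0-
  m1 ⊆ --001,-0-0-,-00--,0--0-
  m2 ⊆ -00--,0---0
  m3 ⊆ -00-- [E]
  m4 ⊆ --100,-0-0-,0---0,0--0-
  m5 ⊆ -0-0-,0--0-
  m6 ⊆ 0---0 [E]
  m8 ⊆ 0---0,0--0-
  m9 ⊆ --001,0--0-
  m10 ⊆ 0---0 [E]
  m12 ⊆ --100,0---0,0--0-,011--
  m13 ⊆ 0--0-,011--
  m14 ⊆ 0---0,011--
  m15 ⊆ 011-- [E]
  m16 ⊆ -0-0-,-00--
  m17 ⊆ --001,-0-0-,-00--,1-0-1
  m18 ⊆ -00-- [E]
  m19 ⊆ -00--,1-0-1
  m20 ⊆ --100,-0-0-
  m21 ⊆ -0-0- [E]
  m25 ⊆ --001,1-0-1
  m27 ⊆ 1-0-1 [E]
  m28 ⊆ --100 [E]
E = {--100, -0-0-, -00--, 0---0, 011--, 1-0-1}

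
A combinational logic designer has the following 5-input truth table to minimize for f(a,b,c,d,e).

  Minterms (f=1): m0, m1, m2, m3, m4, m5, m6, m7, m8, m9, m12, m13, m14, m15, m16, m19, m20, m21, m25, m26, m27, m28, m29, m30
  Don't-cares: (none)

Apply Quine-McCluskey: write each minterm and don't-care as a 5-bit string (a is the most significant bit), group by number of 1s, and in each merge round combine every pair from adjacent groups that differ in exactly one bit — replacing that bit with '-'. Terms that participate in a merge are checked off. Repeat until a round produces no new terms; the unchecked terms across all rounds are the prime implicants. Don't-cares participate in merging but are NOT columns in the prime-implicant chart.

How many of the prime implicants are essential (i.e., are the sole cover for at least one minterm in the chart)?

[col 0] 00000*, 00001*, 00010*, 00011*, 00100*, 00101*, 00110*, 00111*, 01000*, 01001*, 01100*, 01101*, 01110*, 01111*, 10000*, 10011*, 10100*, 10101*, 11001*, 11010*, 11011*, 11100*, 11101*, 11110*
[col 1] -0000*, -0011, -0100*, -0101*, -1001*, -1100*, -1101*, -1110*, 0-000*, 0-001*, 0-100*, 0-101*, 0-110*, 0-111*, 00-00*, 00-01*, 00-10*, 00-11*, 000-0*, 000-1*, 0000-*, 0001-*, 001-0*, 001-1*, 0010-*, 0011-*, 01-00*, 01-01*, 0100-*, 011-0*, 011-1*, 0110-*, 0111-*, 1-011, 1-100*, 1-101*, 10-00*, 1010-*, 11-01*, 11-10, 110-1, 1101-, 111-0*, 1110-*
[col 2] --100*, --101*, -0-00, -010-*, -1-01, -11-0, -110-*, 0--00*, 0--01*, 0-00-*, 0-1-0*, 0-1-1*, 0-10-*, 0-11-*, 00--0*, 00--1*, 00-0-*, 00-1-*, 000--*, 001--*, 01-0-*, 011--*, 1-10-*
[col 3] --10-, 0--0-, 0-1--, 00---
Prime implicants: --10-, -0-00, -0011, -1-01, -11-0, 0--0-, 0-1--, 00---, 1-011, 11-10, 110-1, 1101-
PI chart (minterm → PIs covering it):
  0 | -0-00,0--0-,00---
  1 | 0--0-,00---
  2 | 00---  (sole → essential)
  3 | -0011,00---
  4 | --10-,-0-00,0--0-,0-1--,00---
  5 | --10-,0--0-,0-1--,00---
  6 | 0-1--,00---
  7 | 0-1--,00---
  8 | 0--0-  (sole → essential)
  9 | -1-01,0--0-
  12 | --10-,-11-0,0--0-,0-1--
  13 | --10-,-1-01,0--0-,0-1--
  14 | -11-0,0-1--
  15 | 0-1--  (sole → essential)
  16 | -0-00  (sole → essential)
  19 | -0011,1-011
  20 | --10-,-0-00
  21 | --10-  (sole → essential)
  25 | -1-01,110-1
  26 | 11-10,1101-
  27 | 1-011,110-1,1101-
  28 | --10-,-11-0
  29 | --10-,-1-01
  30 | -11-0,11-10
Essential prime implicants: --10-, -0-00, 0--0-, 0-1--, 00---

5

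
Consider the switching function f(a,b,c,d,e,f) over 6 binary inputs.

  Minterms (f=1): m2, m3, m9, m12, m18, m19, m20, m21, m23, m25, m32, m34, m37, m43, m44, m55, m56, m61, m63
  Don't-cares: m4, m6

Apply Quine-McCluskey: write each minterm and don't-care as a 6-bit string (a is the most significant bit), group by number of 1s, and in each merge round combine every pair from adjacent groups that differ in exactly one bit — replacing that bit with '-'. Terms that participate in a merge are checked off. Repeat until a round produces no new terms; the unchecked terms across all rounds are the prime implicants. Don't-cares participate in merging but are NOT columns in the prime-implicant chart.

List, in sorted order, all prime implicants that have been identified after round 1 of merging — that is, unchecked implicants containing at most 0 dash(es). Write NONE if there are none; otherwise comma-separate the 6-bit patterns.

100101, 101011, 111000

Round 0: 000010✓ 000011✓ 000100✓ 000110✓ 001001✓ 001100✓ 010010✓ 010011✓ 010100✓ 010101✓ 010111✓ 011001✓ 100000✓ 100010✓ 100101 101011 101100✓ 110111✓ 111000 111101✓ 111111✓
Round 1: -00010 -01100 -10111 0-0010✓ 0-0011✓ 0-0100 0-1001 00-100 000-10 00001-✓ 0001-0 010-11 01001-✓ 0101-1 01010- 1000-0 11-111 1111-1
Round 2: 0-001-
PIs = {-00010, -01100, -10111, 0-001-, 0-0100, 0-1001, 00-100, 000-10, 0001-0, 010-11, 0101-1, 01010-, 1000-0, 100101, 101011, 11-111, 111000, 1111-1}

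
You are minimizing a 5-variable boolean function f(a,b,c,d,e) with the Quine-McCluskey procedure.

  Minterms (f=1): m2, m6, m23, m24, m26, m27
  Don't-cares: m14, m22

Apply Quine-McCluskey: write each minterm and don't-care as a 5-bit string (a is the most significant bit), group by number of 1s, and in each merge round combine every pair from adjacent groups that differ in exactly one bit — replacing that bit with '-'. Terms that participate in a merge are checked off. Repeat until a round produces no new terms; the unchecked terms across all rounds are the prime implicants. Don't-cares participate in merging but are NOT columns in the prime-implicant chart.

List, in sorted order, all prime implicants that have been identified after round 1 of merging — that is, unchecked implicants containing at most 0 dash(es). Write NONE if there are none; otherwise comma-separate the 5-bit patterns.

NONE

size-2^0 implicants → 00010(✓)  00110(✓)  01110(✓)  10110(✓)  10111(✓)  11000(✓)  11010(✓)  11011(✓)
size-2^1 implicants → -0110  0-110  00-10  1011-  110-0  1101-
Unchecked terms (primes): -0110, 0-110, 00-10, 1011-, 110-0, 1101-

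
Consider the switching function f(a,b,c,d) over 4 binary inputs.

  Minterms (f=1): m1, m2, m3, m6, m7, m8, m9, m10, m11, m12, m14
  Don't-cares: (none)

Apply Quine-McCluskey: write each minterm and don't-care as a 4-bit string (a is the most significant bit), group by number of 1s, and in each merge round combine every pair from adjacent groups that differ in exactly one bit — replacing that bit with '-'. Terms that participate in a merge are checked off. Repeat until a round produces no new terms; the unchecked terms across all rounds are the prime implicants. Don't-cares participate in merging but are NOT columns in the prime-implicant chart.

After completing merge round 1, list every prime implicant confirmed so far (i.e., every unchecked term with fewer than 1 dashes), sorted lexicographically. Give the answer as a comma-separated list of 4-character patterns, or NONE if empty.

size-2^0 implicants → 0001(✓)  0010(✓)  0011(✓)  0110(✓)  0111(✓)  1000(✓)  1001(✓)  1010(✓)  1011(✓)  1100(✓)  1110(✓)
size-2^1 implicants → -001(✓)  -010(✓)  -011(✓)  -110(✓)  0-10(✓)  0-11(✓)  00-1(✓)  001-(✓)  011-(✓)  1-00(✓)  1-10(✓)  10-0(✓)  10-1(✓)  100-(✓)  101-(✓)  11-0(✓)
size-2^2 implicants → --10  -0-1  -01-  0-1-  1--0  10--
Unchecked terms (primes): --10, -0-1, -01-, 0-1-, 1--0, 10--

NONE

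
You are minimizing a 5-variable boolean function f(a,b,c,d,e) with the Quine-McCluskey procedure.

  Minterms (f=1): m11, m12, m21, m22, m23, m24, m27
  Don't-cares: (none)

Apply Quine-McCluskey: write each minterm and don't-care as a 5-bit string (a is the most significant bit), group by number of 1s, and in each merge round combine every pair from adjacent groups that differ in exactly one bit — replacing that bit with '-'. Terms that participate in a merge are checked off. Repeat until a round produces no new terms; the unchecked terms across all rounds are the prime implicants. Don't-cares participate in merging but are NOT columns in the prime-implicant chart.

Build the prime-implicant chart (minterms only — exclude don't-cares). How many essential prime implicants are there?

size-2^0 implicants → 01011(✓)  01100  10101(✓)  10110(✓)  10111(✓)  11000  11011(✓)
size-2^1 implicants → -1011  101-1  1011-
Unchecked terms (primes): -1011, 01100, 101-1, 1011-, 11000
Minterm coverage:
  m11 ⊆ -1011 [E]
  m12 ⊆ 01100 [E]
  m21 ⊆ 101-1 [E]
  m22 ⊆ 1011- [E]
  m23 ⊆ 101-1,1011-
  m24 ⊆ 11000 [E]
  m27 ⊆ -1011 [E]
E = {-1011, 01100, 101-1, 1011-, 11000}

5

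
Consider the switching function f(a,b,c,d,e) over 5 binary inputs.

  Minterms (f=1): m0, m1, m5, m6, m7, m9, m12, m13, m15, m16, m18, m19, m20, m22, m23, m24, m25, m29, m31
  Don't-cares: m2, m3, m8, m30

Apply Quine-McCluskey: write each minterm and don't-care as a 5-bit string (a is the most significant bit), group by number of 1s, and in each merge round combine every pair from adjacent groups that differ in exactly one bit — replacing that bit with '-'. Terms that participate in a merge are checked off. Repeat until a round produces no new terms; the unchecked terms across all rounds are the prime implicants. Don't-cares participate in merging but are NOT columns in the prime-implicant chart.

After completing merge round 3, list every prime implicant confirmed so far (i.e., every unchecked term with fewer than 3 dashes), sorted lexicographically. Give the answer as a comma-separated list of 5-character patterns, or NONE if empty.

--000, --111, -00-0, -1-01, -100-, -11-1, 0--01, 0-00-, 0-1-1, 00--1, 000--, 01-0-, 1-11-, 10--0

Round 0: 00000✓ 00001✓ 00010✓ 00011✓ 00101✓ 00110✓ 00111✓ 01000✓ 01001✓ 01100✓ 01101✓ 01111✓ 10000✓ 10010✓ 10011✓ 10100✓ 10110✓ 10111✓ 11000✓ 11001✓ 11101✓ 11110✓ 11111✓
Round 1: -0000✓ -0010✓ -0011✓ -0110✓ -0111✓ -1000✓ -1001✓ -1101✓ -1111✓ 0-000✓ 0-001✓ 0-101✓ 0-111✓ 00-01✓ 00-10✓ 00-11✓ 000-0✓ 000-1✓ 0000-✓ 0001-✓ 001-1✓ 0011-✓ 01-00✓ 01-01✓ 0100-✓ 011-1✓ 0110-✓ 1-000✓ 1-110✓ 1-111✓ 10-00✓ 10-10✓ 10-11✓ 100-0✓ 1001-✓ 101-0✓ 1011-✓ 11-01✓ 1100-✓ 111-1✓ 1111-✓
Round 2: --000 --111 -0-10✓ -0-11✓ -00-0 -001-✓ -011-✓ -1-01 -100- -11-1 0--01 0-00- 0-1-1 00--1 00-1-✓ 000-- 01-0- 1-11- 10--0 10-1-✓
Round 3: -0-1-
PIs = {--000, --111, -0-1-, -00-0, -1-01, -100-, -11-1, 0--01, 0-00-, 0-1-1, 00--1, 000--, 01-0-, 1-11-, 10--0}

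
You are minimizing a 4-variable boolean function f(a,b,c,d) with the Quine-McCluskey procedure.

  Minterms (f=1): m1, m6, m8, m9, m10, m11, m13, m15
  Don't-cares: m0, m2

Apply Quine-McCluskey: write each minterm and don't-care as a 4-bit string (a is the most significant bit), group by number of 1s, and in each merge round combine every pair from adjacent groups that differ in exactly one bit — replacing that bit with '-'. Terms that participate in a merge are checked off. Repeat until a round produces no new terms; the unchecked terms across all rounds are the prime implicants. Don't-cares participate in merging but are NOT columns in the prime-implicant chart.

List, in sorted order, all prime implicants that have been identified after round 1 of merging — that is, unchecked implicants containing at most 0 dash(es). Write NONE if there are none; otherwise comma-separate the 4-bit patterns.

NONE

[col 0] 0000*, 0001*, 0010*, 0110*, 1000*, 1001*, 1010*, 1011*, 1101*, 1111*
[col 1] -000*, -001*, -010*, 0-10, 00-0*, 000-*, 1-01*, 1-11*, 10-0*, 10-1*, 100-*, 101-*, 11-1*
[col 2] -0-0, -00-, 1--1, 10--
Prime implicants: -0-0, -00-, 0-10, 1--1, 10--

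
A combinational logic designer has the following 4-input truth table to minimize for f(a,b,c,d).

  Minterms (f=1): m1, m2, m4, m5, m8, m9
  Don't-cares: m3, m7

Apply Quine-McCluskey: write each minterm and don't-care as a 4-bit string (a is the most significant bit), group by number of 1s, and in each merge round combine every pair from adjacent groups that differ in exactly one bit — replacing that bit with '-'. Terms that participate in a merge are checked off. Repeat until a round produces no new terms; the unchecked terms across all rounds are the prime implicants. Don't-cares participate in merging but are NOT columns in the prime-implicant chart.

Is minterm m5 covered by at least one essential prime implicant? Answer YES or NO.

[col 0] 0001*, 0010*, 0011*, 0100*, 0101*, 0111*, 1000*, 1001*
[col 1] -001, 0-01*, 0-11*, 00-1*, 001-, 01-1*, 010-, 100-
[col 2] 0--1
Prime implicants: -001, 0--1, 001-, 010-, 100-
PI chart (minterm → PIs covering it):
  1 | -001,0--1
  2 | 001-  (sole → essential)
  4 | 010-  (sole → essential)
  5 | 0--1,010-
  8 | 100-  (sole → essential)
  9 | -001,100-
Essential prime implicants: 001-, 010-, 100-

YES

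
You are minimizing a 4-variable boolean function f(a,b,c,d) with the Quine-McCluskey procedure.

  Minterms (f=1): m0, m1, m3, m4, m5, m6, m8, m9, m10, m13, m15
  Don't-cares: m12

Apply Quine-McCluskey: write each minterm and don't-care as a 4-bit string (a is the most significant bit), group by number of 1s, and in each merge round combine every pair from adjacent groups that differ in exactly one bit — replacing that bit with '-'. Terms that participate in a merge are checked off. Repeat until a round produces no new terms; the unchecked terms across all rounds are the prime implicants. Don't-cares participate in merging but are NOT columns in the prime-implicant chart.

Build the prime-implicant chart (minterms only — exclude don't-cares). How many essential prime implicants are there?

[col 0] 0000*, 0001*, 0011*, 0100*, 0101*, 0110*, 1000*, 1001*, 1010*, 1100*, 1101*, 1111*
[col 1] -000*, -001*, -100*, -101*, 0-00*, 0-01*, 00-1, 000-*, 01-0, 010-*, 1-00*, 1-01*, 10-0, 100-*, 11-1, 110-*
[col 2] --00*, --01*, -00-*, -10-*, 0-0-*, 1-0-*
[col 3] --0-
Prime implicants: --0-, 00-1, 01-0, 10-0, 11-1
PI chart (minterm → PIs covering it):
  0 | --0-  (sole → essential)
  1 | --0-,00-1
  3 | 00-1  (sole → essential)
  4 | --0-,01-0
  5 | --0-  (sole → essential)
  6 | 01-0  (sole → essential)
  8 | --0-,10-0
  9 | --0-  (sole → essential)
  10 | 10-0  (sole → essential)
  13 | --0-,11-1
  15 | 11-1  (sole → essential)
Essential prime implicants: --0-, 00-1, 01-0, 10-0, 11-1

5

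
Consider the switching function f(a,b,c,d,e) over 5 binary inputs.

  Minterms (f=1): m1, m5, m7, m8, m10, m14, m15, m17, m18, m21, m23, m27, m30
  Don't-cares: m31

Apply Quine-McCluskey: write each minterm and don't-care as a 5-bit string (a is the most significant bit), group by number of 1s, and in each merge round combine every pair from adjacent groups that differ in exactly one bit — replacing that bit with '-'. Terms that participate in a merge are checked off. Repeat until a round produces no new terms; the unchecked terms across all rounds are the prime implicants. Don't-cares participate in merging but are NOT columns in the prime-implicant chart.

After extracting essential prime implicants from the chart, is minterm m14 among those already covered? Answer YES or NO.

size-2^0 implicants → 00001(✓)  00101(✓)  00111(✓)  01000(✓)  01010(✓)  01110(✓)  01111(✓)  10001(✓)  10010  10101(✓)  10111(✓)  11011(✓)  11110(✓)  11111(✓)
size-2^1 implicants → -0001(✓)  -0101(✓)  -0111(✓)  -1110(✓)  -1111(✓)  0-111(✓)  00-01(✓)  001-1(✓)  01-10  010-0  0111-(✓)  1-111(✓)  10-01(✓)  101-1(✓)  11-11  1111-(✓)
size-2^2 implicants → --111  -0-01  -01-1  -111-
Unchecked terms (primes): --111, -0-01, -01-1, -111-, 01-10, 010-0, 10010, 11-11
Minterm coverage:
  m1 ⊆ -0-01 [E]
  m5 ⊆ -0-01,-01-1
  m7 ⊆ --111,-01-1
  m8 ⊆ 010-0 [E]
  m10 ⊆ 01-10,010-0
  m14 ⊆ -111-,01-10
  m15 ⊆ --111,-111-
  m17 ⊆ -0-01 [E]
  m18 ⊆ 10010 [E]
  m21 ⊆ -0-01,-01-1
  m23 ⊆ --111,-01-1
  m27 ⊆ 11-11 [E]
  m30 ⊆ -111- [E]
E = {-0-01, -111-, 010-0, 10010, 11-11}

YES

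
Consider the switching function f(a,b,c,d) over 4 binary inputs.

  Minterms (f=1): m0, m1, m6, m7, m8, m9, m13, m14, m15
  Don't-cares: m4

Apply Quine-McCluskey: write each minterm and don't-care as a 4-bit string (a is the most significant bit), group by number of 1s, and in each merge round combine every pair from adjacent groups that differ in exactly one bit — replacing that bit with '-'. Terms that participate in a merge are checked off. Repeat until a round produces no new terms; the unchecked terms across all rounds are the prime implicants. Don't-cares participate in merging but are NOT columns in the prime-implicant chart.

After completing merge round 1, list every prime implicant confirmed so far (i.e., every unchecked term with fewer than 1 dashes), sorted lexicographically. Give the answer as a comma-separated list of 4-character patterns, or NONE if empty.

NONE

[col 0] 0000*, 0001*, 0100*, 0110*, 0111*, 1000*, 1001*, 1101*, 1110*, 1111*
[col 1] -000*, -001*, -110*, -111*, 0-00, 000-*, 01-0, 011-*, 1-01, 100-*, 11-1, 111-*
[col 2] -00-, -11-
Prime implicants: -00-, -11-, 0-00, 01-0, 1-01, 11-1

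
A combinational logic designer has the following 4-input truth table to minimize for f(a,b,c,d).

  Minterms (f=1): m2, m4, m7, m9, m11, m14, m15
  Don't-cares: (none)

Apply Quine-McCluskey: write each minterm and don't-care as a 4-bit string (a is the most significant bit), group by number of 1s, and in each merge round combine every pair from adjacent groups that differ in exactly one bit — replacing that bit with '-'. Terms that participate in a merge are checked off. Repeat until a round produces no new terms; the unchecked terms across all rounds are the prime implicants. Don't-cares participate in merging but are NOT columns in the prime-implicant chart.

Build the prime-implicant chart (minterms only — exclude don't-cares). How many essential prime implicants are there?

[col 0] 0010, 0100, 0111*, 1001*, 1011*, 1110*, 1111*
[col 1] -111, 1-11, 10-1, 111-
Prime implicants: -111, 0010, 0100, 1-11, 10-1, 111-
PI chart (minterm → PIs covering it):
  2 | 0010  (sole → essential)
  4 | 0100  (sole → essential)
  7 | -111  (sole → essential)
  9 | 10-1  (sole → essential)
  11 | 1-11,10-1
  14 | 111-  (sole → essential)
  15 | -111,1-11,111-
Essential prime implicants: -111, 0010, 0100, 10-1, 111-

5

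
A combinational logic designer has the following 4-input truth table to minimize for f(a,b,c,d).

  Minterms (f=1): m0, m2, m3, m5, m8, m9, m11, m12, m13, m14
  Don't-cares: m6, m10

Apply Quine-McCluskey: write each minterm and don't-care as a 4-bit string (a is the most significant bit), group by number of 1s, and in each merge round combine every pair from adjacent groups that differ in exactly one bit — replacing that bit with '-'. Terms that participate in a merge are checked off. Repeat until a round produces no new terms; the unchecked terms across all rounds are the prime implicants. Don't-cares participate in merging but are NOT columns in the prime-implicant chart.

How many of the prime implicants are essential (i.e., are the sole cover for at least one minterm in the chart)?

[col 0] 0000*, 0010*, 0011*, 0101*, 0110*, 1000*, 1001*, 1010*, 1011*, 1100*, 1101*, 1110*
[col 1] -000*, -010*, -011*, -101, -110*, 0-10*, 00-0*, 001-*, 1-00*, 1-01*, 1-10*, 10-0*, 10-1*, 100-*, 101-*, 11-0*, 110-*
[col 2] --10, -0-0, -01-, 1--0, 1-0-, 10--
Prime implicants: --10, -0-0, -01-, -101, 1--0, 1-0-, 10--
PI chart (minterm → PIs covering it):
  0 | -0-0  (sole → essential)
  2 | --10,-0-0,-01-
  3 | -01-  (sole → essential)
  5 | -101  (sole → essential)
  8 | -0-0,1--0,1-0-,10--
  9 | 1-0-,10--
  11 | -01-,10--
  12 | 1--0,1-0-
  13 | -101,1-0-
  14 | --10,1--0
Essential prime implicants: -0-0, -01-, -101

3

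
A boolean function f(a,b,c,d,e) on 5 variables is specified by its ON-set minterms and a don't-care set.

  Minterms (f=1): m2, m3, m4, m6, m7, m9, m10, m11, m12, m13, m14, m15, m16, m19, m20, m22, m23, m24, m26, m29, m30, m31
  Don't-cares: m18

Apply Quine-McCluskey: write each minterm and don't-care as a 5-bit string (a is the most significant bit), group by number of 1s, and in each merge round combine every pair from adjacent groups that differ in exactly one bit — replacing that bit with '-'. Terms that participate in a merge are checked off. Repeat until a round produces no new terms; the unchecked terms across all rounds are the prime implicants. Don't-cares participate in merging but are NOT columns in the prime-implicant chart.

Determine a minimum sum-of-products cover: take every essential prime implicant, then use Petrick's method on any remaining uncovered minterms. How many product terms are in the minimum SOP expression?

[col 0] 00010*, 00011*, 00100*, 00110*, 00111*, 01001*, 01010*, 01011*, 01100*, 01101*, 01110*, 01111*, 10000*, 10010*, 10011*, 10100*, 10110*, 10111*, 11000*, 11010*, 11101*, 11110*, 11111*
[col 1] -0010*, -0011*, -0100*, -0110*, -0111*, -1010*, -1101*, -1110*, -1111*, 0-010*, 0-011*, 0-100*, 0-110*, 0-111*, 00-10*, 00-11*, 0001-*, 001-0*, 0011-*, 01-01*, 01-10*, 01-11*, 010-1*, 0101-*, 011-0*, 011-1*, 0110-*, 0111-*, 1-000*, 1-010*, 1-110*, 1-111*, 10-00*, 10-10*, 10-11*, 100-0*, 1001-*, 101-0*, 1011-*, 11-10*, 110-0*, 111-1*, 1111-*
[col 2] --010*, --110*, --111*, -0-10*, -0-11*, -001-*, -01-0, -011-*, -1-10*, -11-1, -111-*, 0--10*, 0--11*, 0-01-*, 0-1-0, 0-11-*, 00-1-*, 01--1, 01-1-*, 011--, 1--10*, 1-0-0, 1-11-*, 10--0, 10-1-*
[col 3] ---10, --11-, -0-1-, 0--1-
Prime implicants: ---10, --11-, -0-1-, -01-0, -11-1, 0--1-, 0-1-0, 01--1, 011--, 1-0-0, 10--0
PI chart (minterm → PIs covering it):
  2 | ---10,-0-1-,0--1-
  3 | -0-1-,0--1-
  4 | -01-0,0-1-0
  6 | ---10,--11-,-0-1-,-01-0,0--1-,0-1-0
  7 | --11-,-0-1-,0--1-
  9 | 01--1  (sole → essential)
  10 | ---10,0--1-
  11 | 0--1-,01--1
  12 | 0-1-0,011--
  13 | -11-1,01--1,011--
  14 | ---10,--11-,0--1-,0-1-0,011--
  15 | --11-,-11-1,0--1-,01--1,011--
  16 | 1-0-0,10--0
  19 | -0-1-  (sole → essential)
  20 | -01-0,10--0
  22 | ---10,--11-,-0-1-,-01-0,10--0
  23 | --11-,-0-1-
  24 | 1-0-0  (sole → essential)
  26 | ---10,1-0-0
  29 | -11-1  (sole → essential)
  30 | ---10,--11-
  31 | --11-,-11-1
Essential prime implicants: -0-1-, -11-1, 01--1, 1-0-0
Petrick residual → ---10, -01-0, 0-1-0
Minimum SOP uses 7 PIs: de' + b'd + b'ce' + bce + a'ce' + a'be + ac'e'

7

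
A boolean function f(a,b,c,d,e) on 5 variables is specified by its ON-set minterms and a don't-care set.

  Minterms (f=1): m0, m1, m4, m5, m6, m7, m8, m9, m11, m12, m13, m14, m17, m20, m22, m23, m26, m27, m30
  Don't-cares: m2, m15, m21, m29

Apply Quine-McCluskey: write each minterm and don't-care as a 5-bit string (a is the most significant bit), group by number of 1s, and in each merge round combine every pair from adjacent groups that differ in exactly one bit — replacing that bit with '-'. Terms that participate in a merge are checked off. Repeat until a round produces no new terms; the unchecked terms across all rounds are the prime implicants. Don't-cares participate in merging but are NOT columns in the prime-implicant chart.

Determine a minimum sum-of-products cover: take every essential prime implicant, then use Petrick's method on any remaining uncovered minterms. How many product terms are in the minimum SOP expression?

6

[col 0] 00000*, 00001*, 00010*, 00100*, 00101*, 00110*, 00111*, 01000*, 01001*, 01011*, 01100*, 01101*, 01110*, 01111*, 10001*, 10100*, 10101*, 10110*, 10111*, 11010*, 11011*, 11101*, 11110*
[col 1] -0001*, -0100*, -0101*, -0110*, -0111*, -1011, -1101*, -1110*, 0-000*, 0-001*, 0-100*, 0-101*, 0-110*, 0-111*, 00-00*, 00-01*, 00-10*, 000-0*, 0000-*, 001-0*, 001-1*, 0010-*, 0011-*, 01-00*, 01-01*, 01-11*, 010-1*, 0100-*, 011-0*, 011-1*, 0110-*, 0111-*, 1-101*, 1-110*, 10-01*, 101-0*, 101-1*, 1010-*, 1011-*, 11-10, 1101-
[col 2] --101, --110, -0-01, -01-0*, -01-1*, -010-*, -011-*, 0--00*, 0--01*, 0-00-*, 0-1-0*, 0-1-1*, 0-10-*, 0-11-*, 00--0, 00-0-*, 001--*, 01--1, 01-0-*, 011--*, 101--*
[col 3] -01--, 0--0-, 0-1--
Prime implicants: --101, --110, -0-01, -01--, -1011, 0--0-, 0-1--, 00--0, 01--1, 11-10, 1101-
PI chart (minterm → PIs covering it):
  0 | 0--0-,00--0
  1 | -0-01,0--0-
  4 | -01--,0--0-,0-1--,00--0
  5 | --101,-0-01,-01--,0--0-,0-1--
  6 | --110,-01--,0-1--,00--0
  7 | -01--,0-1--
  8 | 0--0-  (sole → essential)
  9 | 0--0-,01--1
  11 | -1011,01--1
  12 | 0--0-,0-1--
  13 | --101,0--0-,0-1--,01--1
  14 | --110,0-1--
  17 | -0-01  (sole → essential)
  20 | -01--  (sole → essential)
  22 | --110,-01--
  23 | -01--  (sole → essential)
  26 | 11-10,1101-
  27 | -1011,1101-
  30 | --110,11-10
Essential prime implicants: -0-01, -01--, 0--0-
Petrick residual → --110, -1011, 11-10
Minimum SOP uses 6 PIs: cde' + b'd'e + b'c + bc'de + a'd' + abde'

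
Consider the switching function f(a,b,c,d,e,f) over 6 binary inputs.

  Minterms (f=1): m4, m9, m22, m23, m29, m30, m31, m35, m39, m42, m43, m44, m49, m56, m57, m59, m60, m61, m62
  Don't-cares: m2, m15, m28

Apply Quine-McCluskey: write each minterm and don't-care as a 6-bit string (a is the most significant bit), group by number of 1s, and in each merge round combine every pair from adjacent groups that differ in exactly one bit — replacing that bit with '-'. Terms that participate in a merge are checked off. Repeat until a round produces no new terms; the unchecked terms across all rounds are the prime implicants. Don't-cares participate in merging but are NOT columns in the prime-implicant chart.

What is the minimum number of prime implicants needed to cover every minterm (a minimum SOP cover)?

11

size-2^0 implicants → 000010  000100  001001  001111(✓)  010110(✓)  010111(✓)  011100(✓)  011101(✓)  011110(✓)  011111(✓)  100011(✓)  100111(✓)  101010(✓)  101011(✓)  101100(✓)  110001(✓)  111000(✓)  111001(✓)  111011(✓)  111100(✓)  111101(✓)  111110(✓)
size-2^1 implicants → -11100(✓)  -11101(✓)  -11110(✓)  0-1111  01-110(✓)  01-111(✓)  01011-(✓)  0111-0(✓)  0111-1(✓)  01110-(✓)  01111-(✓)  1-1011  1-1100  10-011  100-11  10101-  11-001  111-00(✓)  111-01(✓)  1110-1  11100-(✓)  1111-0(✓)  11110-(✓)
size-2^2 implicants → -111-0  -1110-  01-11-  0111--  111-0-
Unchecked terms (primes): -111-0, -1110-, 0-1111, 000010, 000100, 001001, 01-11-, 0111--, 1-1011, 1-1100, 10-011, 100-11, 10101-, 11-001, 111-0-, 1110-1
Minterm coverage:
  m4 ⊆ 000100 [E]
  m9 ⊆ 001001 [E]
  m22 ⊆ 01-11- [E]
  m23 ⊆ 01-11- [E]
  m29 ⊆ -1110-,0111--
  m30 ⊆ -111-0,01-11-,0111--
  m31 ⊆ 0-1111,01-11-,0111--
  m35 ⊆ 10-011,100-11
  m39 ⊆ 100-11 [E]
  m42 ⊆ 10101- [E]
  m43 ⊆ 1-1011,10-011,10101-
  m44 ⊆ 1-1100 [E]
  m49 ⊆ 11-001 [E]
  m56 ⊆ 111-0- [E]
  m57 ⊆ 11-001,111-0-,1110-1
  m59 ⊆ 1-1011,1110-1
  m60 ⊆ -111-0,-1110-,1-1100,111-0-
  m61 ⊆ -1110-,111-0-
  m62 ⊆ -111-0 [E]
E = {-111-0, 000100, 001001, 01-11-, 1-1100, 100-11, 10101-, 11-001, 111-0-}
Petrick residual → -1110-, 1-1011
Cover = bcdf' + bcde' + a'b'c'de'f' + a'b'cd'e'f + a'bde + acd'ef + acde'f' + ab'c'ef + ab'cd'e + abd'e'f + abce'  |cover|=11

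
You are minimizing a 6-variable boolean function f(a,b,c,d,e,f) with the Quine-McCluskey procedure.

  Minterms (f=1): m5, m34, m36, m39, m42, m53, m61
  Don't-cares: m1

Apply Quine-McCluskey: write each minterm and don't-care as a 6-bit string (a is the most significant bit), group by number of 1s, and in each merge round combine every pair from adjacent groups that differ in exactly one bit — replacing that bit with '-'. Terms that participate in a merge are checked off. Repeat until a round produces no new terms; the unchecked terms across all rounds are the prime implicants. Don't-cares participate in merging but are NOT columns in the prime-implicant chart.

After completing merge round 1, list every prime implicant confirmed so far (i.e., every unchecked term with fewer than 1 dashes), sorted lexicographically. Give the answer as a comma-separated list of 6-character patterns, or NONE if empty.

100100, 100111

[col 0] 000001*, 000101*, 100010*, 100100, 100111, 101010*, 110101*, 111101*
[col 1] 000-01, 10-010, 11-101
Prime implicants: 000-01, 10-010, 100100, 100111, 11-101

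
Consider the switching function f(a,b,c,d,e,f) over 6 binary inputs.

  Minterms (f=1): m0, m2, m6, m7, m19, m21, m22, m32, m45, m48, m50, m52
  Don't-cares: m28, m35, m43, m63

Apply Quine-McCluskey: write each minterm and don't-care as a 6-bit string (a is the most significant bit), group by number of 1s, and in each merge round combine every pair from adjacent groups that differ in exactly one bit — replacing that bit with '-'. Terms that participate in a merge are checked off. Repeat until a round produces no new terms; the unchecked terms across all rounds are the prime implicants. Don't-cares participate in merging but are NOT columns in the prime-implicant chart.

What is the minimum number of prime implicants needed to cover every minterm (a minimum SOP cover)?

9

[col 0] 000000*, 000010*, 000110*, 000111*, 010011, 010101, 010110*, 011100, 100000*, 100011*, 101011*, 101101, 110000*, 110010*, 110100*, 111111
[col 1] -00000, 0-0110, 000-10, 0000-0, 00011-, 1-0000, 10-011, 110-00, 1100-0
Prime implicants: -00000, 0-0110, 000-10, 0000-0, 00011-, 010011, 010101, 011100, 1-0000, 10-011, 101101, 110-00, 1100-0, 111111
PI chart (minterm → PIs covering it):
  0 | -00000,0000-0
  2 | 000-10,0000-0
  6 | 0-0110,000-10,00011-
  7 | 00011-  (sole → essential)
  19 | 010011  (sole → essential)
  21 | 010101  (sole → essential)
  22 | 0-0110  (sole → essential)
  32 | -00000,1-0000
  45 | 101101  (sole → essential)
  48 | 1-0000,110-00,1100-0
  50 | 1100-0  (sole → essential)
  52 | 110-00  (sole → essential)
Essential prime implicants: 0-0110, 00011-, 010011, 010101, 101101, 110-00, 1100-0
Petrick residual → -00000, 000-10
Minimum SOP uses 9 PIs: b'c'd'e'f' + a'c'def' + a'b'c'ef' + a'b'c'de + a'bc'd'ef + a'bc'de'f + ab'cde'f + abc'e'f' + abc'd'f'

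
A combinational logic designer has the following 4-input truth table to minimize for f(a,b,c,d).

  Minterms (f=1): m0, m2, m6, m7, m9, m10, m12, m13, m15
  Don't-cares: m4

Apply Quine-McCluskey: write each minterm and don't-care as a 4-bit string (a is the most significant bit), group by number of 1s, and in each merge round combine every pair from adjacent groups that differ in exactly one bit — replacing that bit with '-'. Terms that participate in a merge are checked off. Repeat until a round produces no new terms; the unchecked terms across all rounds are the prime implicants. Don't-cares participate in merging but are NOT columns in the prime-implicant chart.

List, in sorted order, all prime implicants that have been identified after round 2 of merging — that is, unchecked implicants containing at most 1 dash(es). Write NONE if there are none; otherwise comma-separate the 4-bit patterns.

[col 0] 0000*, 0010*, 0100*, 0110*, 0111*, 1001*, 1010*, 1100*, 1101*, 1111*
[col 1] -010, -100, -111, 0-00*, 0-10*, 00-0*, 01-0*, 011-, 1-01, 11-1, 110-
[col 2] 0--0
Prime implicants: -010, -100, -111, 0--0, 011-, 1-01, 11-1, 110-

-010, -100, -111, 011-, 1-01, 11-1, 110-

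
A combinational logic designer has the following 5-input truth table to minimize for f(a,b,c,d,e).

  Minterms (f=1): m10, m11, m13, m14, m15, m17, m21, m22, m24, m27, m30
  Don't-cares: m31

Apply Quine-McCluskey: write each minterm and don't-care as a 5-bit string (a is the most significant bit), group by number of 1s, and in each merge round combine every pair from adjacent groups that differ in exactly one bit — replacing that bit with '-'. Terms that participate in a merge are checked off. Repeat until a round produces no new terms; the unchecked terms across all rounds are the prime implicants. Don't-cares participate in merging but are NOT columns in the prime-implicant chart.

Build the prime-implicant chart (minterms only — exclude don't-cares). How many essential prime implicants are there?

6

size-2^0 implicants → 01010(✓)  01011(✓)  01101(✓)  01110(✓)  01111(✓)  10001(✓)  10101(✓)  10110(✓)  11000  11011(✓)  11110(✓)  11111(✓)
size-2^1 implicants → -1011(✓)  -1110(✓)  -1111(✓)  01-10(✓)  01-11(✓)  0101-(✓)  011-1  0111-(✓)  1-110  10-01  11-11(✓)  1111-(✓)
size-2^2 implicants → -1-11  -111-  01-1-
Unchecked terms (primes): -1-11, -111-, 01-1-, 011-1, 1-110, 10-01, 11000
Minterm coverage:
  m10 ⊆ 01-1- [E]
  m11 ⊆ -1-11,01-1-
  m13 ⊆ 011-1 [E]
  m14 ⊆ -111-,01-1-
  m15 ⊆ -1-11,-111-,01-1-,011-1
  m17 ⊆ 10-01 [E]
  m21 ⊆ 10-01 [E]
  m22 ⊆ 1-110 [E]
  m24 ⊆ 11000 [E]
  m27 ⊆ -1-11 [E]
  m30 ⊆ -111-,1-110
E = {-1-11, 01-1-, 011-1, 1-110, 10-01, 11000}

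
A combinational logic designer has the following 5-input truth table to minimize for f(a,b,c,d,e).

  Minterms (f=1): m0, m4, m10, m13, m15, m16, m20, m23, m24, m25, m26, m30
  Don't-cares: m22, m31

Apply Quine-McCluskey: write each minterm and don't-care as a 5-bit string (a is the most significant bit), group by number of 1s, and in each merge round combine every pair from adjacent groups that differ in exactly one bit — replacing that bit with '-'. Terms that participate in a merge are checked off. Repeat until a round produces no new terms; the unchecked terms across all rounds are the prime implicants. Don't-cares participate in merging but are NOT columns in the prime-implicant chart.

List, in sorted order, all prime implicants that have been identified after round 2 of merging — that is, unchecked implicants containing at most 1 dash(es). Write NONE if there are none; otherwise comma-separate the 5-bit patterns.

-1010, -1111, 011-1, 1-000, 101-0, 11-10, 110-0, 1100-

[col 0] 00000*, 00100*, 01010*, 01101*, 01111*, 10000*, 10100*, 10110*, 10111*, 11000*, 11001*, 11010*, 11110*, 11111*
[col 1] -0000*, -0100*, -1010, -1111, 00-00*, 011-1, 1-000, 1-110*, 1-111*, 10-00*, 101-0, 1011-*, 11-10, 110-0, 1100-, 1111-*
[col 2] -0-00, 1-11-
Prime implicants: -0-00, -1010, -1111, 011-1, 1-000, 1-11-, 101-0, 11-10, 110-0, 1100-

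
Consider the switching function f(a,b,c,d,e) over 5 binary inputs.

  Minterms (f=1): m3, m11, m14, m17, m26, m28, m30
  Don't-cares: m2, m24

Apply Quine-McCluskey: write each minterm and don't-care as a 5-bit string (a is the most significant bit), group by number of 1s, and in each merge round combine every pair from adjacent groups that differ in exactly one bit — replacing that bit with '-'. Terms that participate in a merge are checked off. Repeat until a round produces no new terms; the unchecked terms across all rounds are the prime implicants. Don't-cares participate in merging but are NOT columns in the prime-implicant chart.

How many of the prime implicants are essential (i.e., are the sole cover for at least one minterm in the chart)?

[col 0] 00010*, 00011*, 01011*, 01110*, 10001, 11000*, 11010*, 11100*, 11110*
[col 1] -1110, 0-011, 0001-, 11-00*, 11-10*, 110-0*, 111-0*
[col 2] 11--0
Prime implicants: -1110, 0-011, 0001-, 10001, 11--0
PI chart (minterm → PIs covering it):
  3 | 0-011,0001-
  11 | 0-011  (sole → essential)
  14 | -1110  (sole → essential)
  17 | 10001  (sole → essential)
  26 | 11--0  (sole → essential)
  28 | 11--0  (sole → essential)
  30 | -1110,11--0
Essential prime implicants: -1110, 0-011, 10001, 11--0

4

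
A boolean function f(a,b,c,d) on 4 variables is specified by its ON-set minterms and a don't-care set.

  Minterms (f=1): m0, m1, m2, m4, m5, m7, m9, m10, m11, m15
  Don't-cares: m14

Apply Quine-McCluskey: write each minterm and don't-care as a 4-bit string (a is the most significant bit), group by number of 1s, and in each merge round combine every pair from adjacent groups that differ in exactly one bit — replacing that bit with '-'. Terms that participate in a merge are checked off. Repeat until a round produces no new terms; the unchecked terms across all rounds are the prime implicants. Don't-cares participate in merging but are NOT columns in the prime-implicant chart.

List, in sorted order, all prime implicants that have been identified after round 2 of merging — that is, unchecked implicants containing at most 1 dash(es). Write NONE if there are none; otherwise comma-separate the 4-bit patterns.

-001, -010, -111, 00-0, 01-1, 10-1

[col 0] 0000*, 0001*, 0010*, 0100*, 0101*, 0111*, 1001*, 1010*, 1011*, 1110*, 1111*
[col 1] -001, -010, -111, 0-00*, 0-01*, 00-0, 000-*, 01-1, 010-*, 1-10*, 1-11*, 10-1, 101-*, 111-*
[col 2] 0-0-, 1-1-
Prime implicants: -001, -010, -111, 0-0-, 00-0, 01-1, 1-1-, 10-1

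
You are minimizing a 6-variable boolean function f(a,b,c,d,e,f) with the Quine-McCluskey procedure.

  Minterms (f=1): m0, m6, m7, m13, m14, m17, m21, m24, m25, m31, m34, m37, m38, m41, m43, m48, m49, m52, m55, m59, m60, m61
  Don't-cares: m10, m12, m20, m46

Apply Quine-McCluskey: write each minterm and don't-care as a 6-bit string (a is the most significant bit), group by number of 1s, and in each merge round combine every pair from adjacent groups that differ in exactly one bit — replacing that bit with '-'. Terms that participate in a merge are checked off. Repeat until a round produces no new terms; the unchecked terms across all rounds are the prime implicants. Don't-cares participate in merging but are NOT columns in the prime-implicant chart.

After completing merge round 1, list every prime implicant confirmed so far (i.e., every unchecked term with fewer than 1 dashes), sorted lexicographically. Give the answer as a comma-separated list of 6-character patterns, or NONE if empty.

000000, 011111, 100101, 110111

Round 0: 000000 000110✓ 000111✓ 001010✓ 001100✓ 001101✓ 001110✓ 010001✓ 010100✓ 010101✓ 011000✓ 011001✓ 011111 100010✓ 100101 100110✓ 101001✓ 101011✓ 101110✓ 110000✓ 110001✓ 110100✓ 110111 111011✓ 111100✓ 111101✓
Round 1: -00110✓ -01110✓ -10001 -10100 00-110✓ 00011- 001-10 0011-0 00110- 01-001 010-01 01010- 01100- 1-1011 10-110✓ 100-10 1010-1 11-100 110-00 11000- 11110-
Round 2: -0-110
PIs = {-0-110, -10001, -10100, 000000, 00011-, 001-10, 0011-0, 00110-, 01-001, 010-01, 01010-, 01100-, 011111, 1-1011, 100-10, 100101, 1010-1, 11-100, 110-00, 11000-, 110111, 11110-}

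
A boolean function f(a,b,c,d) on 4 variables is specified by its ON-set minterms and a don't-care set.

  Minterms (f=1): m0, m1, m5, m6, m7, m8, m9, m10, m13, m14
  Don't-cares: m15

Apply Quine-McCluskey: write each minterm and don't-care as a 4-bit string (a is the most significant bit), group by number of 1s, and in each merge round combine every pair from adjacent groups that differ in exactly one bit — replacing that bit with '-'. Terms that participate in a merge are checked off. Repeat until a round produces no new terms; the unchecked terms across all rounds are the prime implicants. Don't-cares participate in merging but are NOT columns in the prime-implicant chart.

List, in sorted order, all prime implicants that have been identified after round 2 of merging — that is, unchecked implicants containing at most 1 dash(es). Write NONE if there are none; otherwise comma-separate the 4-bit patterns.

size-2^0 implicants → 0000(✓)  0001(✓)  0101(✓)  0110(✓)  0111(✓)  1000(✓)  1001(✓)  1010(✓)  1101(✓)  1110(✓)  1111(✓)
size-2^1 implicants → -000(✓)  -001(✓)  -101(✓)  -110(✓)  -111(✓)  0-01(✓)  000-(✓)  01-1(✓)  011-(✓)  1-01(✓)  1-10  10-0  100-(✓)  11-1(✓)  111-(✓)
size-2^2 implicants → --01  -00-  -1-1  -11-
Unchecked terms (primes): --01, -00-, -1-1, -11-, 1-10, 10-0

1-10, 10-0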